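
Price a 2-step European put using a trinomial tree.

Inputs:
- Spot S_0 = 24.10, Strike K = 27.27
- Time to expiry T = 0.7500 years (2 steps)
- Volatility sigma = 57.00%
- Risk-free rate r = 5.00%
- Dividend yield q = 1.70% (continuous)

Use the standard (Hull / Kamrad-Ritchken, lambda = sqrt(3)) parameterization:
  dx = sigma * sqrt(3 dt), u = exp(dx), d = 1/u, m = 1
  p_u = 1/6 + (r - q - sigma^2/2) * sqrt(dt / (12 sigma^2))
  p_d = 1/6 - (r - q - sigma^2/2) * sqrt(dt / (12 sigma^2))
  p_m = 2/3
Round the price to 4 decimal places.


Answer: Price = V(0,0) = 6.0900

Derivation:
dt = T/N = 0.375000; dx = sigma*sqrt(3*dt) = 0.604576
u = exp(dx) = 1.830476; d = 1/u = 0.546306
p_u = 0.126520, p_m = 0.666667, p_d = 0.206814
Discount per step: exp(-r*dt) = 0.981425
Stock lattice S(k, j) with j the centered position index:
  k=0: S(0,+0) = 24.1000
  k=1: S(1,-1) = 13.1660; S(1,+0) = 24.1000; S(1,+1) = 44.1145
  k=2: S(2,-2) = 7.1926; S(2,-1) = 13.1660; S(2,+0) = 24.1000; S(2,+1) = 44.1145; S(2,+2) = 80.7505
Terminal payoffs V(N, j) = max(K - S_T, 0):
  V(2,-2) = 20.077353; V(2,-1) = 14.104029; V(2,+0) = 3.170000; V(2,+1) = 0.000000; V(2,+2) = 0.000000
Backward induction: V(k, j) = exp(-r*dt) * [p_u * V(k+1, j+1) + p_m * V(k+1, j) + p_d * V(k+1, j-1)]
  V(1,-1) = exp(-r*dt) * [p_u*3.170000 + p_m*14.104029 + p_d*20.077353] = 13.696786
  V(1,+0) = exp(-r*dt) * [p_u*0.000000 + p_m*3.170000 + p_d*14.104029] = 4.936800
  V(1,+1) = exp(-r*dt) * [p_u*0.000000 + p_m*0.000000 + p_d*3.170000] = 0.643421
  V(0,+0) = exp(-r*dt) * [p_u*0.643421 + p_m*4.936800 + p_d*13.696786] = 6.090022


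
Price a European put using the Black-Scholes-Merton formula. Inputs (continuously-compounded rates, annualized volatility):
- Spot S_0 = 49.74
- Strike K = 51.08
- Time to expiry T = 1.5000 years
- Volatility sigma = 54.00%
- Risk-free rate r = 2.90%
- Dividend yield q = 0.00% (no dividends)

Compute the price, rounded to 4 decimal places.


d1 = (ln(S/K) + (r - q + 0.5*sigma^2) * T) / (sigma * sqrt(T)) = 0.35625924
d2 = d1 - sigma * sqrt(T) = -0.30510299
exp(-rT) = 0.95743255; exp(-qT) = 1.00000000
P = K * exp(-rT) * N(-d2) - S_0 * exp(-qT) * N(-d1)
N(-d1) = 0.36082321; N(-d2) = 0.61985614
P = 51.0800 * 0.95743255 * 0.61985614 - 49.7400 * 1.00000000 * 0.36082321 = 12.3671

Answer: Price = 12.3671


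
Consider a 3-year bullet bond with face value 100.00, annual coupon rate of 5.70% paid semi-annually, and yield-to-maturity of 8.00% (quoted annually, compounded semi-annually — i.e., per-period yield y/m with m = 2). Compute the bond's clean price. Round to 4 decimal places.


Coupon per period c = face * coupon_rate / m = 2.850000
Periods per year m = 2; per-period yield y/m = 0.040000
Number of cashflows N = 6
Cashflows (t years, CF_t, discount factor 1/(1+y/m)^(m*t), PV):
  t = 0.5000: CF_t = 2.850000, DF = 0.961538, PV = 2.740385
  t = 1.0000: CF_t = 2.850000, DF = 0.924556, PV = 2.634985
  t = 1.5000: CF_t = 2.850000, DF = 0.888996, PV = 2.533640
  t = 2.0000: CF_t = 2.850000, DF = 0.854804, PV = 2.436192
  t = 2.5000: CF_t = 2.850000, DF = 0.821927, PV = 2.342492
  t = 3.0000: CF_t = 102.850000, DF = 0.790315, PV = 81.283849
Price P = sum_t PV_t = 93.971543

Answer: Price = 93.9715


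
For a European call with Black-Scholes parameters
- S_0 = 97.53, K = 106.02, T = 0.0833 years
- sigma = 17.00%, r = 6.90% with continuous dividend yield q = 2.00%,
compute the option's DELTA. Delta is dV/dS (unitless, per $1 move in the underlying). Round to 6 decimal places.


Answer: Delta = 0.055438

Derivation:
d1 = -1.5934457593; d2 = -1.6425107163
phi(d1) = 0.1120877506; exp(-qT) = 0.9983353870; exp(-rT) = 0.9942687864
N(d1) = 0.0555301136
Delta = exp(-qT) * N(d1) = 0.9983353870 * 0.0555301136 = 0.055438


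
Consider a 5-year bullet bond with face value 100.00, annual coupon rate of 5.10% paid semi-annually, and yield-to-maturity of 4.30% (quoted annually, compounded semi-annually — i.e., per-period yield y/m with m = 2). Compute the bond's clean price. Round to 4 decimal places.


Answer: Price = 103.5650

Derivation:
Coupon per period c = face * coupon_rate / m = 2.550000
Periods per year m = 2; per-period yield y/m = 0.021500
Number of cashflows N = 10
Cashflows (t years, CF_t, discount factor 1/(1+y/m)^(m*t), PV):
  t = 0.5000: CF_t = 2.550000, DF = 0.978953, PV = 2.496329
  t = 1.0000: CF_t = 2.550000, DF = 0.958348, PV = 2.443787
  t = 1.5000: CF_t = 2.550000, DF = 0.938177, PV = 2.392352
  t = 2.0000: CF_t = 2.550000, DF = 0.918431, PV = 2.341999
  t = 2.5000: CF_t = 2.550000, DF = 0.899100, PV = 2.292706
  t = 3.0000: CF_t = 2.550000, DF = 0.880177, PV = 2.244450
  t = 3.5000: CF_t = 2.550000, DF = 0.861651, PV = 2.197210
  t = 4.0000: CF_t = 2.550000, DF = 0.843515, PV = 2.150964
  t = 4.5000: CF_t = 2.550000, DF = 0.825762, PV = 2.105692
  t = 5.0000: CF_t = 102.550000, DF = 0.808381, PV = 82.899508
Price P = sum_t PV_t = 103.564998


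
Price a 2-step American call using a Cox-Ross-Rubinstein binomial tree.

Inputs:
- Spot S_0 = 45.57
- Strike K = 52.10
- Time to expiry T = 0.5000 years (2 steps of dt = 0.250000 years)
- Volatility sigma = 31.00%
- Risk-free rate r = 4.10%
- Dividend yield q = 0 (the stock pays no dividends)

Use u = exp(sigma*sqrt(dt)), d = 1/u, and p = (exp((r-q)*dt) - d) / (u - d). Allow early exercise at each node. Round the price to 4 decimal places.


dt = T/N = 0.250000
u = exp(sigma*sqrt(dt)) = 1.167658; d = 1/u = 0.856415
p = (exp((r-q)*dt) - d) / (u - d) = 0.494429
Discount per step: exp(-r*dt) = 0.989802
Stock lattice S(k, i) with i counting down-moves:
  k=0: S(0,0) = 45.5700
  k=1: S(1,0) = 53.2102; S(1,1) = 39.0268
  k=2: S(2,0) = 62.1313; S(2,1) = 45.5700; S(2,2) = 33.4232
Terminal payoffs V(N, i) = max(S_T - K, 0):
  V(2,0) = 10.031282; V(2,1) = 0.000000; V(2,2) = 0.000000
Backward induction: V(k, i) = exp(-r*dt) * [p * V(k+1, i) + (1-p) * V(k+1, i+1)]; then take max(V_cont, immediate exercise) for American.
  V(1,0) = exp(-r*dt) * [p*10.031282 + (1-p)*0.000000] = 4.909182; exercise = 1.110173; V(1,0) = max -> 4.909182
  V(1,1) = exp(-r*dt) * [p*0.000000 + (1-p)*0.000000] = 0.000000; exercise = 0.000000; V(1,1) = max -> 0.000000
  V(0,0) = exp(-r*dt) * [p*4.909182 + (1-p)*0.000000] = 2.402491; exercise = 0.000000; V(0,0) = max -> 2.402491

Answer: Price = V(0,0) = 2.4025


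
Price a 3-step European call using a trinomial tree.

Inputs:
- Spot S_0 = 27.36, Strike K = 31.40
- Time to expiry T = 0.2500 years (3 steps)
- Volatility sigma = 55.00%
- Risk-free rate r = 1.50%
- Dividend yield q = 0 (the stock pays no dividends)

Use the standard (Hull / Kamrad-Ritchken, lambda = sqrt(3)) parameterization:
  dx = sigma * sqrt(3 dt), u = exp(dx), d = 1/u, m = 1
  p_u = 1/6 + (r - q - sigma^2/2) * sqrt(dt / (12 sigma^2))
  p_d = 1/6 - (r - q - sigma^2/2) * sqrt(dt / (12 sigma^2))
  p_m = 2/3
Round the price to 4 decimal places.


Answer: Price = V(0,0) = 1.7283

Derivation:
dt = T/N = 0.083333; dx = sigma*sqrt(3*dt) = 0.275000
u = exp(dx) = 1.316531; d = 1/u = 0.759572
p_u = 0.146023, p_m = 0.666667, p_d = 0.187311
Discount per step: exp(-r*dt) = 0.998751
Stock lattice S(k, j) with j the centered position index:
  k=0: S(0,+0) = 27.3600
  k=1: S(1,-1) = 20.7819; S(1,+0) = 27.3600; S(1,+1) = 36.0203
  k=2: S(2,-2) = 15.7853; S(2,-1) = 20.7819; S(2,+0) = 27.3600; S(2,+1) = 36.0203; S(2,+2) = 47.4218
  k=3: S(3,-3) = 11.9901; S(3,-2) = 15.7853; S(3,-1) = 20.7819; S(3,+0) = 27.3600; S(3,+1) = 36.0203; S(3,+2) = 47.4218; S(3,+3) = 62.4323
Terminal payoffs V(N, j) = max(S_T - K, 0):
  V(3,-3) = 0.000000; V(3,-2) = 0.000000; V(3,-1) = 0.000000; V(3,+0) = 0.000000; V(3,+1) = 4.620279; V(3,+2) = 16.021803; V(3,+3) = 31.032258
Backward induction: V(k, j) = exp(-r*dt) * [p_u * V(k+1, j+1) + p_m * V(k+1, j) + p_d * V(k+1, j-1)]
  V(2,-2) = exp(-r*dt) * [p_u*0.000000 + p_m*0.000000 + p_d*0.000000] = 0.000000
  V(2,-1) = exp(-r*dt) * [p_u*0.000000 + p_m*0.000000 + p_d*0.000000] = 0.000000
  V(2,+0) = exp(-r*dt) * [p_u*4.620279 + p_m*0.000000 + p_d*0.000000] = 0.673823
  V(2,+1) = exp(-r*dt) * [p_u*16.021803 + p_m*4.620279 + p_d*0.000000] = 5.412963
  V(2,+2) = exp(-r*dt) * [p_u*31.032258 + p_m*16.021803 + p_d*4.620279] = 16.057959
  V(1,-1) = exp(-r*dt) * [p_u*0.673823 + p_m*0.000000 + p_d*0.000000] = 0.098271
  V(1,+0) = exp(-r*dt) * [p_u*5.412963 + p_m*0.673823 + p_d*0.000000] = 1.238082
  V(1,+1) = exp(-r*dt) * [p_u*16.057959 + p_m*5.412963 + p_d*0.673823] = 6.072088
  V(0,+0) = exp(-r*dt) * [p_u*6.072088 + p_m*1.238082 + p_d*0.098271] = 1.728297


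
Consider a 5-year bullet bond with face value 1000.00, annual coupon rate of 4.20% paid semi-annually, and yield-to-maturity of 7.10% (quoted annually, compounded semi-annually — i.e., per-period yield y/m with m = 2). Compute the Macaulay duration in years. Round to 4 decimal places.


Answer: Macaulay duration = 4.5260 years

Derivation:
Coupon per period c = face * coupon_rate / m = 21.000000
Periods per year m = 2; per-period yield y/m = 0.035500
Number of cashflows N = 10
Cashflows (t years, CF_t, discount factor 1/(1+y/m)^(m*t), PV):
  t = 0.5000: CF_t = 21.000000, DF = 0.965717, PV = 20.280058
  t = 1.0000: CF_t = 21.000000, DF = 0.932609, PV = 19.584798
  t = 1.5000: CF_t = 21.000000, DF = 0.900637, PV = 18.913373
  t = 2.0000: CF_t = 21.000000, DF = 0.869760, PV = 18.264967
  t = 2.5000: CF_t = 21.000000, DF = 0.839942, PV = 17.638790
  t = 3.0000: CF_t = 21.000000, DF = 0.811147, PV = 17.034080
  t = 3.5000: CF_t = 21.000000, DF = 0.783338, PV = 16.450101
  t = 4.0000: CF_t = 21.000000, DF = 0.756483, PV = 15.886143
  t = 4.5000: CF_t = 21.000000, DF = 0.730549, PV = 15.341519
  t = 5.0000: CF_t = 1021.000000, DF = 0.705503, PV = 720.318734
Price P = sum_t PV_t = 879.712561
Macaulay numerator sum_t t * PV_t:
  t * PV_t at t = 0.5000: 10.140029
  t * PV_t at t = 1.0000: 19.584798
  t * PV_t at t = 1.5000: 28.370059
  t * PV_t at t = 2.0000: 36.529933
  t * PV_t at t = 2.5000: 44.096974
  t * PV_t at t = 3.0000: 51.102239
  t * PV_t at t = 3.5000: 57.575354
  t * PV_t at t = 4.0000: 63.544572
  t * PV_t at t = 4.5000: 69.036836
  t * PV_t at t = 5.0000: 3601.593668
Macaulay duration D = (sum_t t * PV_t) / P = 3981.574462 / 879.712561 = 4.525995


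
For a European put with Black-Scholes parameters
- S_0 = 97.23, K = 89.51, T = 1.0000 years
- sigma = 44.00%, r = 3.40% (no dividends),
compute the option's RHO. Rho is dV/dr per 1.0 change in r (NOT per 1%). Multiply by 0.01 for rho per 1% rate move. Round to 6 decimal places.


d1 = 0.4852930794; d2 = 0.0452930794
phi(d1) = 0.3546254136; exp(-qT) = 1.0000000000; exp(-rT) = 0.9665715046
N(-d2) = 0.4819368518
Rho = -K*T*exp(-rT)*N(-d2) = -89.5100 * 1.0000 * 0.9665715046 * 0.4819368518 = -41.696124

Answer: Rho = -41.696124


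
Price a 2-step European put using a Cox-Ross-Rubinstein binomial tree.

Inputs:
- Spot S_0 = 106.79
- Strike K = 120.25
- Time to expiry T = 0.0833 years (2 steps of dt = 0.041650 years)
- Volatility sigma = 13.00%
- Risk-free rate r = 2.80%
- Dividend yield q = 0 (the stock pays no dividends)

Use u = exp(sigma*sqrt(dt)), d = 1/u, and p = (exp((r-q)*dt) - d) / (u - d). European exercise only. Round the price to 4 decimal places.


dt = T/N = 0.041650
u = exp(sigma*sqrt(dt)) = 1.026886; d = 1/u = 0.973818
p = (exp((r-q)*dt) - d) / (u - d) = 0.515356
Discount per step: exp(-r*dt) = 0.998834
Stock lattice S(k, i) with i counting down-moves:
  k=0: S(0,0) = 106.7900
  k=1: S(1,0) = 109.6611; S(1,1) = 103.9940
  k=2: S(2,0) = 112.6095; S(2,1) = 106.7900; S(2,2) = 101.2713
Terminal payoffs V(N, i) = max(K - S_T, 0):
  V(2,0) = 7.640515; V(2,1) = 13.460000; V(2,2) = 18.978743
Backward induction: V(k, i) = exp(-r*dt) * [p * V(k+1, i) + (1-p) * V(k+1, i+1)].
  V(1,0) = exp(-r*dt) * [p*7.640515 + (1-p)*13.460000] = 10.448700
  V(1,1) = exp(-r*dt) * [p*13.460000 + (1-p)*18.978743] = 16.115820
  V(0,0) = exp(-r*dt) * [p*10.448700 + (1-p)*16.115820] = 13.179856

Answer: Price = V(0,0) = 13.1799


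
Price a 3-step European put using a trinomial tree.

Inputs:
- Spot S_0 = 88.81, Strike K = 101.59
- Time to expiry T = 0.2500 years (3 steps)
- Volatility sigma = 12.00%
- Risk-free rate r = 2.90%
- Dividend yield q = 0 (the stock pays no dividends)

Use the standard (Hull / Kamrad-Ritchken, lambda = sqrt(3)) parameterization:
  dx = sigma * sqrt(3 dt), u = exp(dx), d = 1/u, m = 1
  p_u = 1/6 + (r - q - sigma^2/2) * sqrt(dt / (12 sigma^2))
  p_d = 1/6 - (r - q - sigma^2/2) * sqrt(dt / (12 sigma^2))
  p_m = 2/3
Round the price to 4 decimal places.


Answer: Price = V(0,0) = 12.0748

Derivation:
dt = T/N = 0.083333; dx = sigma*sqrt(3*dt) = 0.060000
u = exp(dx) = 1.061837; d = 1/u = 0.941765
p_u = 0.181806, p_m = 0.666667, p_d = 0.151528
Discount per step: exp(-r*dt) = 0.997586
Stock lattice S(k, j) with j the centered position index:
  k=0: S(0,+0) = 88.8100
  k=1: S(1,-1) = 83.6381; S(1,+0) = 88.8100; S(1,+1) = 94.3017
  k=2: S(2,-2) = 78.7674; S(2,-1) = 83.6381; S(2,+0) = 88.8100; S(2,+1) = 94.3017; S(2,+2) = 100.1330
  k=3: S(3,-3) = 74.1803; S(3,-2) = 78.7674; S(3,-1) = 83.6381; S(3,+0) = 88.8100; S(3,+1) = 94.3017; S(3,+2) = 100.1330; S(3,+3) = 106.3249
Terminal payoffs V(N, j) = max(K - S_T, 0):
  V(3,-3) = 27.409653; V(3,-2) = 22.822596; V(3,-1) = 17.951892; V(3,+0) = 12.780000; V(3,+1) = 7.288296; V(3,+2) = 1.457005; V(3,+3) = 0.000000
Backward induction: V(k, j) = exp(-r*dt) * [p_u * V(k+1, j+1) + p_m * V(k+1, j) + p_d * V(k+1, j-1)]
  V(2,-2) = exp(-r*dt) * [p_u*17.951892 + p_m*22.822596 + p_d*27.409653] = 22.577513
  V(2,-1) = exp(-r*dt) * [p_u*12.780000 + p_m*17.951892 + p_d*22.822596] = 17.706817
  V(2,+0) = exp(-r*dt) * [p_u*7.288296 + p_m*12.780000 + p_d*17.951892] = 12.534934
  V(2,+1) = exp(-r*dt) * [p_u*1.457005 + p_m*7.288296 + p_d*12.780000] = 7.043239
  V(2,+2) = exp(-r*dt) * [p_u*0.000000 + p_m*1.457005 + p_d*7.288296] = 2.070705
  V(1,-1) = exp(-r*dt) * [p_u*12.534934 + p_m*17.706817 + p_d*22.577513] = 17.462334
  V(1,+0) = exp(-r*dt) * [p_u*7.043239 + p_m*12.534934 + p_d*17.706817] = 12.290459
  V(1,+1) = exp(-r*dt) * [p_u*2.070705 + p_m*7.043239 + p_d*12.534934] = 6.954522
  V(0,+0) = exp(-r*dt) * [p_u*6.954522 + p_m*12.290459 + p_d*17.462334] = 12.074823


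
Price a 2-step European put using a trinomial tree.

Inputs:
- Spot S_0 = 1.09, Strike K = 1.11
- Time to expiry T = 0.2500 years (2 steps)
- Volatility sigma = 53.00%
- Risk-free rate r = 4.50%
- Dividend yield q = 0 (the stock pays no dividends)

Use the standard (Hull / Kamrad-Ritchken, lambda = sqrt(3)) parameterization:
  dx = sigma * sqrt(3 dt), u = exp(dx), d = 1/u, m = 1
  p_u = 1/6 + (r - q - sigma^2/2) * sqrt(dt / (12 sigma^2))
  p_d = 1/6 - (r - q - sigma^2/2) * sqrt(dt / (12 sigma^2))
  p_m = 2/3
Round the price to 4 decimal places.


Answer: Price = V(0,0) = 0.1068

Derivation:
dt = T/N = 0.125000; dx = sigma*sqrt(3*dt) = 0.324557
u = exp(dx) = 1.383418; d = 1/u = 0.722847
p_u = 0.148286, p_m = 0.666667, p_d = 0.185047
Discount per step: exp(-r*dt) = 0.994391
Stock lattice S(k, j) with j the centered position index:
  k=0: S(0,+0) = 1.0900
  k=1: S(1,-1) = 0.7879; S(1,+0) = 1.0900; S(1,+1) = 1.5079
  k=2: S(2,-2) = 0.5695; S(2,-1) = 0.7879; S(2,+0) = 1.0900; S(2,+1) = 1.5079; S(2,+2) = 2.0861
Terminal payoffs V(N, j) = max(K - S_T, 0):
  V(2,-2) = 0.540466; V(2,-1) = 0.322097; V(2,+0) = 0.020000; V(2,+1) = 0.000000; V(2,+2) = 0.000000
Backward induction: V(k, j) = exp(-r*dt) * [p_u * V(k+1, j+1) + p_m * V(k+1, j) + p_d * V(k+1, j-1)]
  V(1,-1) = exp(-r*dt) * [p_u*0.020000 + p_m*0.322097 + p_d*0.540466] = 0.315927
  V(1,+0) = exp(-r*dt) * [p_u*0.000000 + p_m*0.020000 + p_d*0.322097] = 0.072527
  V(1,+1) = exp(-r*dt) * [p_u*0.000000 + p_m*0.000000 + p_d*0.020000] = 0.003680
  V(0,+0) = exp(-r*dt) * [p_u*0.003680 + p_m*0.072527 + p_d*0.315927] = 0.106757


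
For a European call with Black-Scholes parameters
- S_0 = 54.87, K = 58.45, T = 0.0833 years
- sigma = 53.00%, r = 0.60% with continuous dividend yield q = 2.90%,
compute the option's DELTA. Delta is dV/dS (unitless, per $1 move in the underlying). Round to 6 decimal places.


d1 = -0.3492339882; d2 = -0.5022012069
phi(d1) = 0.3753408538; exp(-qT) = 0.9975872155; exp(-rT) = 0.9995003249
N(d1) = 0.3634568259
Delta = exp(-qT) * N(d1) = 0.9975872155 * 0.3634568259 = 0.362580

Answer: Delta = 0.362580


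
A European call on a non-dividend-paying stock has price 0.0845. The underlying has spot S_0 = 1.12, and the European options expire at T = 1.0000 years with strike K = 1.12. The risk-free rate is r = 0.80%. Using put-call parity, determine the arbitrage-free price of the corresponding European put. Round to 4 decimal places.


Put-call parity: C - P = S_0 * exp(-qT) - K * exp(-rT).
S_0 * exp(-qT) = 1.1200 * 1.00000000 = 1.12000000
K * exp(-rT) = 1.1200 * 0.99203191 = 1.11107574
P = C - S*exp(-qT) + K*exp(-rT)
P = 0.0845 - 1.12000000 + 1.11107574 = 0.0756

Answer: Put price = 0.0756


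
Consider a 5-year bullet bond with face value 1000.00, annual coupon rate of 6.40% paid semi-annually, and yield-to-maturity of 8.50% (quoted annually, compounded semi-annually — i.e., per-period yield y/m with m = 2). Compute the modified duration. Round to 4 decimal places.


Answer: Modified duration = 4.1461

Derivation:
Coupon per period c = face * coupon_rate / m = 32.000000
Periods per year m = 2; per-period yield y/m = 0.042500
Number of cashflows N = 10
Cashflows (t years, CF_t, discount factor 1/(1+y/m)^(m*t), PV):
  t = 0.5000: CF_t = 32.000000, DF = 0.959233, PV = 30.695444
  t = 1.0000: CF_t = 32.000000, DF = 0.920127, PV = 29.444071
  t = 1.5000: CF_t = 32.000000, DF = 0.882616, PV = 28.243713
  t = 2.0000: CF_t = 32.000000, DF = 0.846634, PV = 27.092291
  t = 2.5000: CF_t = 32.000000, DF = 0.812119, PV = 25.987809
  t = 3.0000: CF_t = 32.000000, DF = 0.779011, PV = 24.928354
  t = 3.5000: CF_t = 32.000000, DF = 0.747253, PV = 23.912090
  t = 4.0000: CF_t = 32.000000, DF = 0.716789, PV = 22.937256
  t = 4.5000: CF_t = 32.000000, DF = 0.687568, PV = 22.002164
  t = 5.0000: CF_t = 1032.000000, DF = 0.659537, PV = 680.642496
Price P = sum_t PV_t = 915.885686
First compute Macaulay numerator sum_t t * PV_t:
  t * PV_t at t = 0.5000: 15.347722
  t * PV_t at t = 1.0000: 29.444071
  t * PV_t at t = 1.5000: 42.365569
  t * PV_t at t = 2.0000: 54.184581
  t * PV_t at t = 2.5000: 64.969522
  t * PV_t at t = 3.0000: 74.785061
  t * PV_t at t = 3.5000: 83.692314
  t * PV_t at t = 4.0000: 91.749026
  t * PV_t at t = 4.5000: 99.009740
  t * PV_t at t = 5.0000: 3403.212480
Macaulay duration D = 3958.760085 / 915.885686 = 4.322330
Modified duration = D / (1 + y/m) = 4.322330 / (1 + 0.042500) = 4.146120


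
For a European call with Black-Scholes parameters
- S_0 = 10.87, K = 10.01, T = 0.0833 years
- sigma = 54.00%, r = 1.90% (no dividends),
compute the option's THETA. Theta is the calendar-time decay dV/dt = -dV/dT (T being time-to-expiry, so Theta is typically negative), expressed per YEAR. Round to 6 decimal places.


Answer: Theta = -3.482459

Derivation:
d1 = 0.6169256002; d2 = 0.4610722076
phi(d1) = 0.3298104672; exp(-qT) = 1.0000000000; exp(-rT) = 0.9984185518
Theta = -S*exp(-qT)*phi(d1)*sigma/(2*sqrt(T)) - r*K*exp(-rT)*N(d2) + q*S*exp(-qT)*N(d1)
N(d1) = 0.7313580999; N(d2) = 0.6776265997; sqrt(T) = 0.2886173938
Term 1 = -10.8700 * 1.0000000000 * 0.3298104672 * 0.5400 / (2 * 0.2886173938) = -3.3537851875
Term 2 = -0.0190 * 10.0100 * 0.9984185518 * 0.6776265997 = -0.1286739894
Term 3 = 0 (no dividend yield, q = 0)
Theta = -3.3537851875 + (-0.1286739894) + (0.0000000000) = -3.482459


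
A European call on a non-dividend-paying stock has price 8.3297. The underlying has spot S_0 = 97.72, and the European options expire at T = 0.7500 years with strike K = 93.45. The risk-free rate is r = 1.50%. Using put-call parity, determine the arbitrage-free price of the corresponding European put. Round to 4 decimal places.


Put-call parity: C - P = S_0 * exp(-qT) - K * exp(-rT).
S_0 * exp(-qT) = 97.7200 * 1.00000000 = 97.72000000
K * exp(-rT) = 93.4500 * 0.98881304 = 92.40457902
P = C - S*exp(-qT) + K*exp(-rT)
P = 8.3297 - 97.72000000 + 92.40457902 = 3.0143

Answer: Put price = 3.0143


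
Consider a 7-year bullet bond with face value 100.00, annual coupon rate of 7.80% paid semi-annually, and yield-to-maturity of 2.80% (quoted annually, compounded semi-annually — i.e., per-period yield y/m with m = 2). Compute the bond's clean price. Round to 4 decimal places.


Answer: Price = 131.5839

Derivation:
Coupon per period c = face * coupon_rate / m = 3.900000
Periods per year m = 2; per-period yield y/m = 0.014000
Number of cashflows N = 14
Cashflows (t years, CF_t, discount factor 1/(1+y/m)^(m*t), PV):
  t = 0.5000: CF_t = 3.900000, DF = 0.986193, PV = 3.846154
  t = 1.0000: CF_t = 3.900000, DF = 0.972577, PV = 3.793051
  t = 1.5000: CF_t = 3.900000, DF = 0.959149, PV = 3.740682
  t = 2.0000: CF_t = 3.900000, DF = 0.945906, PV = 3.689035
  t = 2.5000: CF_t = 3.900000, DF = 0.932847, PV = 3.638102
  t = 3.0000: CF_t = 3.900000, DF = 0.919967, PV = 3.587871
  t = 3.5000: CF_t = 3.900000, DF = 0.907265, PV = 3.538335
  t = 4.0000: CF_t = 3.900000, DF = 0.894739, PV = 3.489482
  t = 4.5000: CF_t = 3.900000, DF = 0.882386, PV = 3.441304
  t = 5.0000: CF_t = 3.900000, DF = 0.870203, PV = 3.393791
  t = 5.5000: CF_t = 3.900000, DF = 0.858188, PV = 3.346934
  t = 6.0000: CF_t = 3.900000, DF = 0.846339, PV = 3.300724
  t = 6.5000: CF_t = 3.900000, DF = 0.834654, PV = 3.255151
  t = 7.0000: CF_t = 103.900000, DF = 0.823130, PV = 85.523246
Price P = sum_t PV_t = 131.583861


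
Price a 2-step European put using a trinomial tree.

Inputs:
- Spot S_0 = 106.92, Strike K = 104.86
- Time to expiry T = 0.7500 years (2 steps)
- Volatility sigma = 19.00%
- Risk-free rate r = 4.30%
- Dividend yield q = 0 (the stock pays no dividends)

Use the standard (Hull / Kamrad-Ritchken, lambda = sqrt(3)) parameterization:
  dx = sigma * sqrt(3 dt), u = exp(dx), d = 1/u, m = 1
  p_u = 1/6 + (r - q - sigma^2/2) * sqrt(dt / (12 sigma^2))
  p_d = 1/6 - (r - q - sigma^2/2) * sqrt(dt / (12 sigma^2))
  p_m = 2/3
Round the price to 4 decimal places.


Answer: Price = V(0,0) = 3.8983

Derivation:
dt = T/N = 0.375000; dx = sigma*sqrt(3*dt) = 0.201525
u = exp(dx) = 1.223267; d = 1/u = 0.817483
p_u = 0.189880, p_m = 0.666667, p_d = 0.143453
Discount per step: exp(-r*dt) = 0.984004
Stock lattice S(k, j) with j the centered position index:
  k=0: S(0,+0) = 106.9200
  k=1: S(1,-1) = 87.4053; S(1,+0) = 106.9200; S(1,+1) = 130.7917
  k=2: S(2,-2) = 71.4523; S(2,-1) = 87.4053; S(2,+0) = 106.9200; S(2,+1) = 130.7917; S(2,+2) = 159.9933
Terminal payoffs V(N, j) = max(K - S_T, 0):
  V(2,-2) = 33.407705; V(2,-1) = 17.454740; V(2,+0) = 0.000000; V(2,+1) = 0.000000; V(2,+2) = 0.000000
Backward induction: V(k, j) = exp(-r*dt) * [p_u * V(k+1, j+1) + p_m * V(k+1, j) + p_d * V(k+1, j-1)]
  V(1,-1) = exp(-r*dt) * [p_u*0.000000 + p_m*17.454740 + p_d*33.407705] = 16.166140
  V(1,+0) = exp(-r*dt) * [p_u*0.000000 + p_m*0.000000 + p_d*17.454740] = 2.463884
  V(1,+1) = exp(-r*dt) * [p_u*0.000000 + p_m*0.000000 + p_d*0.000000] = 0.000000
  V(0,+0) = exp(-r*dt) * [p_u*0.000000 + p_m*2.463884 + p_d*16.166140] = 3.898303


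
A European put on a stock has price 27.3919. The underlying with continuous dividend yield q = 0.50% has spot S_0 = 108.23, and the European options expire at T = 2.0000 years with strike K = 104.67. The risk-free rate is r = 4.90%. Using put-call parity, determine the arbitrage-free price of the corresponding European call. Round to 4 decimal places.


Answer: Call price = 39.6461

Derivation:
Put-call parity: C - P = S_0 * exp(-qT) - K * exp(-rT).
S_0 * exp(-qT) = 108.2300 * 0.99004983 = 107.15309351
K * exp(-rT) = 104.6700 * 0.90664890 = 94.89894076
C = P + S*exp(-qT) - K*exp(-rT)
C = 27.3919 + 107.15309351 - 94.89894076 = 39.6461


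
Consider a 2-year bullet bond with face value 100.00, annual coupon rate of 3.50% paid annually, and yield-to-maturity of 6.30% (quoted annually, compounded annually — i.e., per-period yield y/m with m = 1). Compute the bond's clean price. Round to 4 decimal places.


Answer: Price = 94.8880

Derivation:
Coupon per period c = face * coupon_rate / m = 3.500000
Periods per year m = 1; per-period yield y/m = 0.063000
Number of cashflows N = 2
Cashflows (t years, CF_t, discount factor 1/(1+y/m)^(m*t), PV):
  t = 1.0000: CF_t = 3.500000, DF = 0.940734, PV = 3.292568
  t = 2.0000: CF_t = 103.500000, DF = 0.884980, PV = 91.595433
Price P = sum_t PV_t = 94.888001


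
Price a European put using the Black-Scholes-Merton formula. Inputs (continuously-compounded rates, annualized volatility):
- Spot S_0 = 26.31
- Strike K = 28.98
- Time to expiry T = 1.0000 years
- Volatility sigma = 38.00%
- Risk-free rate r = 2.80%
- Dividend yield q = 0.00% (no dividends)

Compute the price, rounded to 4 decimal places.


d1 = (ln(S/K) + (r - q + 0.5*sigma^2) * T) / (sigma * sqrt(T)) = 0.00932410
d2 = d1 - sigma * sqrt(T) = -0.37067590
exp(-rT) = 0.97238837; exp(-qT) = 1.00000000
P = K * exp(-rT) * N(-d2) - S_0 * exp(-qT) * N(-d1)
N(-d1) = 0.49628028; N(-d2) = 0.64456053
P = 28.9800 * 0.97238837 * 0.64456053 - 26.3100 * 1.00000000 * 0.49628028 = 5.1065

Answer: Price = 5.1065


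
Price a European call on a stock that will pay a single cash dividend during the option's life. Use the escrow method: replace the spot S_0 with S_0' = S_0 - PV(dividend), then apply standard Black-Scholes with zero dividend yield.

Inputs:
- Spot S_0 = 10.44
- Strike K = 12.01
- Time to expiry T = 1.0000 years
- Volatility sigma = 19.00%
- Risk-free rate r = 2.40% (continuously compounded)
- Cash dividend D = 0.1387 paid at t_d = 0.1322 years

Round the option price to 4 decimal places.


Answer: Price = 0.3072

Derivation:
PV(D) = D * exp(-r * t_d) = 0.1387 * 0.99683223 = 0.13826063
S_0' = S_0 - PV(D) = 10.4400 - 0.13826063 = 10.30173937
d1 = (ln(S_0'/K) + (r + sigma^2/2)*T) / (sigma*sqrt(T)) = -0.58619413
d2 = d1 - sigma*sqrt(T) = -0.77619413
exp(-rT) = 0.97628571
N(d1) = 0.27887253; N(d2) = 0.21881719
C = S_0' * N(d1) - K * exp(-rT) * N(d2) = 10.30173937 * 0.27887253 - 12.0100 * 0.97628571 * 0.21881719 = 0.3072


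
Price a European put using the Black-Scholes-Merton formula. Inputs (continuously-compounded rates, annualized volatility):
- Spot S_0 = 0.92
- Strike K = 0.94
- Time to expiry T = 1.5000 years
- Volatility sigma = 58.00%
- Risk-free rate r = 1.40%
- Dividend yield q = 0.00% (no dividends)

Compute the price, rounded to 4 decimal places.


d1 = (ln(S/K) + (r - q + 0.5*sigma^2) * T) / (sigma * sqrt(T)) = 0.35446340
d2 = d1 - sigma * sqrt(T) = -0.35588862
exp(-rT) = 0.97921896; exp(-qT) = 1.00000000
P = K * exp(-rT) * N(-d2) - S_0 * exp(-qT) * N(-d1)
N(-d1) = 0.36149581; N(-d2) = 0.63903801
P = 0.9400 * 0.97921896 * 0.63903801 - 0.9200 * 1.00000000 * 0.36149581 = 0.2556

Answer: Price = 0.2556


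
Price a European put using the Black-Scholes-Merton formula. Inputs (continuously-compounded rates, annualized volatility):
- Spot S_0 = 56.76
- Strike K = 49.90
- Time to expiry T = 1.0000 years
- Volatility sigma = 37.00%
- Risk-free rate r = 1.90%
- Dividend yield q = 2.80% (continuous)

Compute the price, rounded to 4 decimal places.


d1 = (ln(S/K) + (r - q + 0.5*sigma^2) * T) / (sigma * sqrt(T)) = 0.50881311
d2 = d1 - sigma * sqrt(T) = 0.13881311
exp(-rT) = 0.98117936; exp(-qT) = 0.97238837
P = K * exp(-rT) * N(-d2) - S_0 * exp(-qT) * N(-d1)
N(-d1) = 0.30544162; N(-d2) = 0.44479892
P = 49.9000 * 0.98117936 * 0.44479892 - 56.7600 * 0.97238837 * 0.30544162 = 4.9196

Answer: Price = 4.9196


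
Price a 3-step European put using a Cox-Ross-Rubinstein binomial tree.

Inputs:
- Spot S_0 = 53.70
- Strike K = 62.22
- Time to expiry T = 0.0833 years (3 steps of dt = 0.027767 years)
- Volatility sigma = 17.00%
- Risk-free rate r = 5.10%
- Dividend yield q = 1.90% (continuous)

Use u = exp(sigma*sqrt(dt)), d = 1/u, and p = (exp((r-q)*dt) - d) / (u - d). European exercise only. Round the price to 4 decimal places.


dt = T/N = 0.027767
u = exp(sigma*sqrt(dt)) = 1.028733; d = 1/u = 0.972070
p = (exp((r-q)*dt) - d) / (u - d) = 0.508607
Discount per step: exp(-r*dt) = 0.998585
Stock lattice S(k, i) with i counting down-moves:
  k=0: S(0,0) = 53.7000
  k=1: S(1,0) = 55.2429; S(1,1) = 52.2001
  k=2: S(2,0) = 56.8302; S(2,1) = 53.7000; S(2,2) = 50.7422
  k=3: S(3,0) = 58.4631; S(3,1) = 55.2429; S(3,2) = 52.2001; S(3,3) = 49.3249
Terminal payoffs V(N, i) = max(K - S_T, 0):
  V(3,0) = 3.756887; V(3,1) = 6.977053; V(3,2) = 10.019852; V(3,3) = 12.895052
Backward induction: V(k, i) = exp(-r*dt) * [p * V(k+1, i) + (1-p) * V(k+1, i+1)].
  V(2,0) = exp(-r*dt) * [p*3.756887 + (1-p)*6.977053] = 5.331700
  V(2,1) = exp(-r*dt) * [p*6.977053 + (1-p)*10.019852] = 8.460275
  V(2,2) = exp(-r*dt) * [p*10.019852 + (1-p)*12.895052] = 11.416528
  V(1,0) = exp(-r*dt) * [p*5.331700 + (1-p)*8.460275] = 6.859341
  V(1,1) = exp(-r*dt) * [p*8.460275 + (1-p)*11.416528] = 9.898931
  V(0,0) = exp(-r*dt) * [p*6.859341 + (1-p)*9.898931] = 8.341155

Answer: Price = V(0,0) = 8.3412


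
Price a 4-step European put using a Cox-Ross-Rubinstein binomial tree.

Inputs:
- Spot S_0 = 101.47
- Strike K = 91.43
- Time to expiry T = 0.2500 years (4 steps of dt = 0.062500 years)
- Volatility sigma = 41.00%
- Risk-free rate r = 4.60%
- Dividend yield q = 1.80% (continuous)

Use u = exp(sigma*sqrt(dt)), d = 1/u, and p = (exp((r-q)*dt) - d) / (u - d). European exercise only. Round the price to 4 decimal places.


dt = T/N = 0.062500
u = exp(sigma*sqrt(dt)) = 1.107937; d = 1/u = 0.902578
p = (exp((r-q)*dt) - d) / (u - d) = 0.482927
Discount per step: exp(-r*dt) = 0.997129
Stock lattice S(k, i) with i counting down-moves:
  k=0: S(0,0) = 101.4700
  k=1: S(1,0) = 112.4224; S(1,1) = 91.5846
  k=2: S(2,0) = 124.5570; S(2,1) = 101.4700; S(2,2) = 82.6623
  k=3: S(3,0) = 138.0013; S(3,1) = 112.4224; S(3,2) = 91.5846; S(3,3) = 74.6092
  k=4: S(4,0) = 152.8968; S(4,1) = 124.5570; S(4,2) = 101.4700; S(4,3) = 82.6623; S(4,4) = 67.3406
Terminal payoffs V(N, i) = max(K - S_T, 0):
  V(4,0) = 0.000000; V(4,1) = 0.000000; V(4,2) = 0.000000; V(4,3) = 8.767737; V(4,4) = 24.089409
Backward induction: V(k, i) = exp(-r*dt) * [p * V(k+1, i) + (1-p) * V(k+1, i+1)].
  V(3,0) = exp(-r*dt) * [p*0.000000 + (1-p)*0.000000] = 0.000000
  V(3,1) = exp(-r*dt) * [p*0.000000 + (1-p)*0.000000] = 0.000000
  V(3,2) = exp(-r*dt) * [p*0.000000 + (1-p)*8.767737] = 4.520549
  V(3,3) = exp(-r*dt) * [p*8.767737 + (1-p)*24.089409] = 16.642252
  V(2,0) = exp(-r*dt) * [p*0.000000 + (1-p)*0.000000] = 0.000000
  V(2,1) = exp(-r*dt) * [p*0.000000 + (1-p)*4.520549] = 2.330745
  V(2,2) = exp(-r*dt) * [p*4.520549 + (1-p)*16.642252] = 10.757388
  V(1,0) = exp(-r*dt) * [p*0.000000 + (1-p)*2.330745] = 1.201707
  V(1,1) = exp(-r*dt) * [p*2.330745 + (1-p)*10.757388] = 6.668738
  V(0,0) = exp(-r*dt) * [p*1.201707 + (1-p)*6.668738] = 4.016998

Answer: Price = V(0,0) = 4.0170


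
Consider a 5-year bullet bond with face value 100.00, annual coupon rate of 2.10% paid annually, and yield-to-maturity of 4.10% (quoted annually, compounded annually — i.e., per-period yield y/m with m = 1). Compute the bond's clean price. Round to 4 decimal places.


Answer: Price = 91.1213

Derivation:
Coupon per period c = face * coupon_rate / m = 2.100000
Periods per year m = 1; per-period yield y/m = 0.041000
Number of cashflows N = 5
Cashflows (t years, CF_t, discount factor 1/(1+y/m)^(m*t), PV):
  t = 1.0000: CF_t = 2.100000, DF = 0.960615, PV = 2.017291
  t = 2.0000: CF_t = 2.100000, DF = 0.922781, PV = 1.937840
  t = 3.0000: CF_t = 2.100000, DF = 0.886437, PV = 1.861517
  t = 4.0000: CF_t = 2.100000, DF = 0.851524, PV = 1.788201
  t = 5.0000: CF_t = 102.100000, DF = 0.817987, PV = 83.516463
Price P = sum_t PV_t = 91.121313


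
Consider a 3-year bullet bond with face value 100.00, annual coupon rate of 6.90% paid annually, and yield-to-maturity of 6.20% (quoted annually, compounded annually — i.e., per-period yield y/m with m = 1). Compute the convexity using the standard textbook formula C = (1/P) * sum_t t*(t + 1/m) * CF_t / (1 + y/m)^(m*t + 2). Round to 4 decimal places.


Answer: Convexity = 9.7547

Derivation:
Coupon per period c = face * coupon_rate / m = 6.900000
Periods per year m = 1; per-period yield y/m = 0.062000
Number of cashflows N = 3
Cashflows (t years, CF_t, discount factor 1/(1+y/m)^(m*t), PV):
  t = 1.0000: CF_t = 6.900000, DF = 0.941620, PV = 6.497175
  t = 2.0000: CF_t = 6.900000, DF = 0.886647, PV = 6.117867
  t = 3.0000: CF_t = 106.900000, DF = 0.834885, PV = 89.249164
Price P = sum_t PV_t = 101.864206
Convexity numerator sum_t t*(t + 1/m) * CF_t / (1+y/m)^(m*t + 2):
  t = 1.0000: term = 11.521407
  t = 2.0000: term = 32.546349
  t = 3.0000: term = 949.590514
Convexity = (1/P) * sum = 993.658270 / 101.864206 = 9.754734


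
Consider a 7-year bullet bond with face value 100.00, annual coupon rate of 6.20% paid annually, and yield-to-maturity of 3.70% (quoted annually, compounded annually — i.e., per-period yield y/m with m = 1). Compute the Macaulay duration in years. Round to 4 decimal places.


Answer: Macaulay duration = 5.9724 years

Derivation:
Coupon per period c = face * coupon_rate / m = 6.200000
Periods per year m = 1; per-period yield y/m = 0.037000
Number of cashflows N = 7
Cashflows (t years, CF_t, discount factor 1/(1+y/m)^(m*t), PV):
  t = 1.0000: CF_t = 6.200000, DF = 0.964320, PV = 5.978785
  t = 2.0000: CF_t = 6.200000, DF = 0.929913, PV = 5.765463
  t = 3.0000: CF_t = 6.200000, DF = 0.896734, PV = 5.559752
  t = 4.0000: CF_t = 6.200000, DF = 0.864739, PV = 5.361381
  t = 5.0000: CF_t = 6.200000, DF = 0.833885, PV = 5.170088
  t = 6.0000: CF_t = 6.200000, DF = 0.804132, PV = 4.985620
  t = 7.0000: CF_t = 106.200000, DF = 0.775441, PV = 82.351824
Price P = sum_t PV_t = 115.172912
Macaulay numerator sum_t t * PV_t:
  t * PV_t at t = 1.0000: 5.978785
  t * PV_t at t = 2.0000: 11.530926
  t * PV_t at t = 3.0000: 16.679256
  t * PV_t at t = 4.0000: 21.445524
  t * PV_t at t = 5.0000: 25.850438
  t * PV_t at t = 6.0000: 29.913718
  t * PV_t at t = 7.0000: 576.462767
Macaulay duration D = (sum_t t * PV_t) / P = 687.861414 / 115.172912 = 5.972424


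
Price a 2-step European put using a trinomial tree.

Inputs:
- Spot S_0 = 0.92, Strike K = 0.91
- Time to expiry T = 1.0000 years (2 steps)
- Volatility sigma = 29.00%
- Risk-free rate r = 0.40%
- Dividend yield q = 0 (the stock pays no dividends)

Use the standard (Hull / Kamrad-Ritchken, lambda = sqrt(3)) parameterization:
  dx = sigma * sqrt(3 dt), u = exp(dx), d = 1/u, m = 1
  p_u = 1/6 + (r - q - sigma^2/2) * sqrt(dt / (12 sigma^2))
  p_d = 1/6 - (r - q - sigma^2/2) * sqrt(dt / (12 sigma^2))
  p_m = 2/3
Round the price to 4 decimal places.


dt = T/N = 0.500000; dx = sigma*sqrt(3*dt) = 0.355176
u = exp(dx) = 1.426432; d = 1/u = 0.701050
p_u = 0.139884, p_m = 0.666667, p_d = 0.193449
Discount per step: exp(-r*dt) = 0.998002
Stock lattice S(k, j) with j the centered position index:
  k=0: S(0,+0) = 0.9200
  k=1: S(1,-1) = 0.6450; S(1,+0) = 0.9200; S(1,+1) = 1.3123
  k=2: S(2,-2) = 0.4522; S(2,-1) = 0.6450; S(2,+0) = 0.9200; S(2,+1) = 1.3123; S(2,+2) = 1.8719
Terminal payoffs V(N, j) = max(K - S_T, 0):
  V(2,-2) = 0.457847; V(2,-1) = 0.265034; V(2,+0) = 0.000000; V(2,+1) = 0.000000; V(2,+2) = 0.000000
Backward induction: V(k, j) = exp(-r*dt) * [p_u * V(k+1, j+1) + p_m * V(k+1, j) + p_d * V(k+1, j-1)]
  V(1,-1) = exp(-r*dt) * [p_u*0.000000 + p_m*0.265034 + p_d*0.457847] = 0.264729
  V(1,+0) = exp(-r*dt) * [p_u*0.000000 + p_m*0.000000 + p_d*0.265034] = 0.051168
  V(1,+1) = exp(-r*dt) * [p_u*0.000000 + p_m*0.000000 + p_d*0.000000] = 0.000000
  V(0,+0) = exp(-r*dt) * [p_u*0.000000 + p_m*0.051168 + p_d*0.264729] = 0.085153

Answer: Price = V(0,0) = 0.0852


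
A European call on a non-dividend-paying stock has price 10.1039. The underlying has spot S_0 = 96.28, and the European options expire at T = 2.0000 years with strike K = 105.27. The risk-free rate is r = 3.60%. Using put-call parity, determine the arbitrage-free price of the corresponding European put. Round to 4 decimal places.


Put-call parity: C - P = S_0 * exp(-qT) - K * exp(-rT).
S_0 * exp(-qT) = 96.2800 * 1.00000000 = 96.28000000
K * exp(-rT) = 105.2700 * 0.93053090 = 97.95698740
P = C - S*exp(-qT) + K*exp(-rT)
P = 10.1039 - 96.28000000 + 97.95698740 = 11.7809

Answer: Put price = 11.7809


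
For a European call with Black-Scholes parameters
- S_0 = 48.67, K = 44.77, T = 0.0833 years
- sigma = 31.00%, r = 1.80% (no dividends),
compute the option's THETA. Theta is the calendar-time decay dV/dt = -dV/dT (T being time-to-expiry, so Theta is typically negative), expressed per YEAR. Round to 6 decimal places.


d1 = 0.9950277349; d2 = 0.9055563428
phi(d1) = 0.2431738572; exp(-qT) = 1.0000000000; exp(-rT) = 0.9985017235
Theta = -S*exp(-qT)*phi(d1)*sigma/(2*sqrt(T)) - r*K*exp(-rT)*N(d2) + q*S*exp(-qT)*N(d1)
N(d1) = 0.8401386123; N(d2) = 0.8174146374; sqrt(T) = 0.2886173938
Term 1 = -48.6700 * 1.0000000000 * 0.2431738572 * 0.3100 / (2 * 0.2886173938) = -6.3560517905
Term 2 = -0.0180 * 44.7700 * 0.9985017235 * 0.8174146374 = -0.6577348124
Term 3 = 0 (no dividend yield, q = 0)
Theta = -6.3560517905 + (-0.6577348124) + (0.0000000000) = -7.013787

Answer: Theta = -7.013787


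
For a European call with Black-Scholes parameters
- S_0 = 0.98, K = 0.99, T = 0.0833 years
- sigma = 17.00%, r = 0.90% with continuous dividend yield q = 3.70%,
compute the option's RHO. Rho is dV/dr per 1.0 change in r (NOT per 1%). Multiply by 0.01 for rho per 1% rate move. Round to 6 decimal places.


d1 = -0.2299214585; d2 = -0.2789864155
phi(d1) = 0.3885356028; exp(-qT) = 0.9969226448; exp(-rT) = 0.9992505810
N(d2) = 0.3901276250
Rho = K*T*exp(-rT)*N(d2) = 0.9900 * 0.0833 * 0.9992505810 * 0.3901276250 = 0.032149

Answer: Rho = 0.032149


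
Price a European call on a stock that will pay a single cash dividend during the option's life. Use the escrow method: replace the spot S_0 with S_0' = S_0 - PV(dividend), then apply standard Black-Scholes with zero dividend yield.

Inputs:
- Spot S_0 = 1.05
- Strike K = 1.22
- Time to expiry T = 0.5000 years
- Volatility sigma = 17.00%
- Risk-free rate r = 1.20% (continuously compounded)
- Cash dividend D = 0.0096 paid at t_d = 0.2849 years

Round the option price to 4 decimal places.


Answer: Price = 0.0065

Derivation:
PV(D) = D * exp(-r * t_d) = 0.0096 * 0.99658704 = 0.00956724
S_0' = S_0 - PV(D) = 1.0500 - 0.00956724 = 1.04043276
d1 = (ln(S_0'/K) + (r + sigma^2/2)*T) / (sigma*sqrt(T)) = -1.21446931
d2 = d1 - sigma*sqrt(T) = -1.33467746
exp(-rT) = 0.99401796
N(d1) = 0.11228428; N(d2) = 0.09099097
C = S_0' * N(d1) - K * exp(-rT) * N(d2) = 1.04043276 * 0.11228428 - 1.2200 * 0.99401796 * 0.09099097 = 0.0065


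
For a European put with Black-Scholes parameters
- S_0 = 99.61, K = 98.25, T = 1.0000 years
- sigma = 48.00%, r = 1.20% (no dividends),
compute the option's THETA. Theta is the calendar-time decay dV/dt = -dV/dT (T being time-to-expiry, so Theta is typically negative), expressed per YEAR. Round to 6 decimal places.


Answer: Theta = -8.466258

Derivation:
d1 = 0.2936402300; d2 = -0.1863597700
phi(d1) = 0.3821084441; exp(-qT) = 1.0000000000; exp(-rT) = 0.9880717129
Theta = -S*exp(-qT)*phi(d1)*sigma/(2*sqrt(T)) + r*K*exp(-rT)*N(-d2) - q*S*exp(-qT)*N(-d1)
N(-d1) = 0.3845164156; N(-d2) = 0.5739186807; sqrt(T) = 1.0000000000
Term 1 = -99.6100 * 1.0000000000 * 0.3821084441 * 0.4800 / (2 * 1.0000000000) = -9.1348373080
Term 2 = 0.0120 * 98.2500 * 0.9880717129 * 0.5739186807 = 0.6685788476
Term 3 = 0 (no dividend yield, q = 0)
Theta = -9.1348373080 + (0.6685788476) + (0.0000000000) = -8.466258


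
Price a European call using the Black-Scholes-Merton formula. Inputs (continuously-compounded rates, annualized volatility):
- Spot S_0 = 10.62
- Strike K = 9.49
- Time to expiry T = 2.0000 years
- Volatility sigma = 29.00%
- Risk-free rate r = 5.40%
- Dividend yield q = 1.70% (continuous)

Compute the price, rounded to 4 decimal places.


Answer: Price = 2.5516

Derivation:
d1 = (ln(S/K) + (r - q + 0.5*sigma^2) * T) / (sigma * sqrt(T)) = 0.65980476
d2 = d1 - sigma * sqrt(T) = 0.24968283
exp(-rT) = 0.89762760; exp(-qT) = 0.96657150
C = S_0 * exp(-qT) * N(d1) - K * exp(-rT) * N(d2)
N(d1) = 0.74531044; N(d2) = 0.59858368
C = 10.6200 * 0.96657150 * 0.74531044 - 9.4900 * 0.89762760 * 0.59858368 = 2.5516


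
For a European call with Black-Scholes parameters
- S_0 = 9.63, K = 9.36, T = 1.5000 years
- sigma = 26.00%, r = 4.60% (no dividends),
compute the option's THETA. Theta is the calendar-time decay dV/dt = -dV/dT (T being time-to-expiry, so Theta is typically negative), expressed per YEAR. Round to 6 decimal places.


Answer: Theta = -0.590338

Derivation:
d1 = 0.4652081450; d2 = 0.1467744784
phi(d1) = 0.3580266542; exp(-qT) = 1.0000000000; exp(-rT) = 0.9333266801
Theta = -S*exp(-qT)*phi(d1)*sigma/(2*sqrt(T)) - r*K*exp(-rT)*N(d2) + q*S*exp(-qT)*N(d1)
N(d1) = 0.6791087968; N(d2) = 0.5583449851; sqrt(T) = 1.2247448714
Term 1 = -9.6300 * 1.0000000000 * 0.3580266542 * 0.2600 / (2 * 1.2247448714) = -0.3659648461
Term 2 = -0.0460 * 9.3600 * 0.9333266801 * 0.5583449851 = -0.2243726829
Term 3 = 0 (no dividend yield, q = 0)
Theta = -0.3659648461 + (-0.2243726829) + (0.0000000000) = -0.590338
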